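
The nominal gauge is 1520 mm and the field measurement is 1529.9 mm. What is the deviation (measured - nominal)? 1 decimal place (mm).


Deviation = measured - nominal
Deviation = 1529.9 - 1520
Deviation = 9.9 mm

9.9


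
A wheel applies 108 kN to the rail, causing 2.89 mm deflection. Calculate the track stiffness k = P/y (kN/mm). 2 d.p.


Track stiffness k = P / y
k = 108 / 2.89
k = 37.37 kN/mm

37.37


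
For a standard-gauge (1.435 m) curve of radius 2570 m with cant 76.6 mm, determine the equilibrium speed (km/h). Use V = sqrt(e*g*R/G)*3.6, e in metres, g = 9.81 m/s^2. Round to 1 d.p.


Convert cant: e = 76.6 mm = 0.0766 m
V_ms = sqrt(0.0766 * 9.81 * 2570 / 1.435)
V_ms = sqrt(1345.795275) = 36.6851 m/s
V = 36.6851 * 3.6 = 132.1 km/h

132.1


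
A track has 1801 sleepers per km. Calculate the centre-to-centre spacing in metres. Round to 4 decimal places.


Spacing = 1000 m / number of sleepers
Spacing = 1000 / 1801
Spacing = 0.5552 m

0.5552


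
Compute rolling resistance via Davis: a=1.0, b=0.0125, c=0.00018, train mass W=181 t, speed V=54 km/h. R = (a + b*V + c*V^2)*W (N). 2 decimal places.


b*V = 0.0125 * 54 = 0.675
c*V^2 = 0.00018 * 2916 = 0.52488
R_per_t = 1.0 + 0.675 + 0.52488 = 2.19988 N/t
R_total = 2.19988 * 181 = 398.18 N

398.18


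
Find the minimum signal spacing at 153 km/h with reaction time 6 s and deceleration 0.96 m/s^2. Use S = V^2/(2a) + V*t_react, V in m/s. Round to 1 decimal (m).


V = 153 / 3.6 = 42.5 m/s
Braking distance = 42.5^2 / (2*0.96) = 940.7552 m
Sighting distance = 42.5 * 6 = 255.0 m
S = 940.7552 + 255.0 = 1195.8 m

1195.8


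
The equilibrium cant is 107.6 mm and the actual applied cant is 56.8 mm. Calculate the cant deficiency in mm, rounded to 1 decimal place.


Cant deficiency = equilibrium cant - actual cant
CD = 107.6 - 56.8
CD = 50.8 mm

50.8


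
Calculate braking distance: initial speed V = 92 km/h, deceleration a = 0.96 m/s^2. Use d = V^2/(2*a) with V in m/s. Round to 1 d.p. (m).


Convert speed: V = 92 / 3.6 = 25.5556 m/s
V^2 = 653.0864
d = 653.0864 / (2 * 0.96)
d = 653.0864 / 1.92
d = 340.1 m

340.1


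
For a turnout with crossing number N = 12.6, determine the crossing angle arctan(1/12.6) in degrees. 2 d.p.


1/N = 1/12.6 = 0.079365
angle = arctan(0.079365) = 0.079199 rad
angle = 0.079199 * 180/pi = 4.54 degrees

4.54


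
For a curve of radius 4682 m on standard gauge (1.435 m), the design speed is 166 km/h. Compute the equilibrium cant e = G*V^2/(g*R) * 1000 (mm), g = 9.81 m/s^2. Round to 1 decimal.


Convert speed: V = 166 / 3.6 = 46.1111 m/s
Apply formula: e = 1.435 * 46.1111^2 / (9.81 * 4682)
e = 1.435 * 2126.2346 / 45930.42
e = 0.06643 m = 66.4 mm

66.4


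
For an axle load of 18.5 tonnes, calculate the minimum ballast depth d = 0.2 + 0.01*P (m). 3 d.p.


d = 0.2 + 0.01 * 18.5
d = 0.2 + 0.185
d = 0.385 m

0.385


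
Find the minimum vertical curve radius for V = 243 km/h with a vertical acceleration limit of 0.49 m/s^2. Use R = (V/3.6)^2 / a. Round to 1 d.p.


Convert speed: V = 243 / 3.6 = 67.5 m/s
V^2 = 4556.25 m^2/s^2
R_v = 4556.25 / 0.49
R_v = 9298.5 m

9298.5


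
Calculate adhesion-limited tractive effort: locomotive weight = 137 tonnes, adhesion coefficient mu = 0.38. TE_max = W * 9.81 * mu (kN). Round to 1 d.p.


TE_max = W * g * mu
TE_max = 137 * 9.81 * 0.38
TE_max = 1343.97 * 0.38
TE_max = 510.7 kN

510.7


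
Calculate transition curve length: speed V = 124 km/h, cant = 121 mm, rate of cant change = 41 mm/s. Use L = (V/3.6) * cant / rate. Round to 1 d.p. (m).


Convert speed: V = 124 / 3.6 = 34.4444 m/s
L = 34.4444 * 121 / 41
L = 4167.7778 / 41
L = 101.7 m

101.7


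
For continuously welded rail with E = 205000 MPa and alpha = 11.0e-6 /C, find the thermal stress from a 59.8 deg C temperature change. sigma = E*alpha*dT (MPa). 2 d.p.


sigma = E * alpha * dT
sigma = 205000 * 11.0e-6 * 59.8
sigma = 2.255 * 59.8
sigma = 134.85 MPa

134.85


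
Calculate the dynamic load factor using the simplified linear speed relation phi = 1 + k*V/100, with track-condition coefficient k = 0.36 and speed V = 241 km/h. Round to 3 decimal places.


phi = 1 + k * V / 100
phi = 1 + 0.36 * 241 / 100
phi = 1 + 0.8676
phi = 1.868

1.868


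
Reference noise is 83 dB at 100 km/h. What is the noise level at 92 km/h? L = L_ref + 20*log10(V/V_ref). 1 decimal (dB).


V/V_ref = 92 / 100 = 0.92
log10(0.92) = -0.036212
20 * -0.036212 = -0.7242
L = 83 + -0.7242 = 82.3 dB

82.3


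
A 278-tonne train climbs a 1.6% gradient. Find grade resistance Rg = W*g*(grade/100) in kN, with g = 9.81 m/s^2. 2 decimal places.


Rg = W * 9.81 * grade / 100
Rg = 278 * 9.81 * 1.6 / 100
Rg = 2727.18 * 0.016
Rg = 43.63 kN

43.63


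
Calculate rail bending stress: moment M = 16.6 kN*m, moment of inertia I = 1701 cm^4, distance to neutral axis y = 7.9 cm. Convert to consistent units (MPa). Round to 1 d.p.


Convert units:
M = 16.6 kN*m = 16600000 N*mm
y = 7.9 cm = 79 mm
I = 1701 cm^4 = 17010000 mm^4
sigma = 16600000 * 79 / 17010000
sigma = 77.1 MPa

77.1


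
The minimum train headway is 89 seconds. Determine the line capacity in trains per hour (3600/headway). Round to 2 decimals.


Capacity = 3600 / headway
Capacity = 3600 / 89
Capacity = 40.45 trains/hour

40.45


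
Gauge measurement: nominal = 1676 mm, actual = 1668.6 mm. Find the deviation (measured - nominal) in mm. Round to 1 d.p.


Deviation = measured - nominal
Deviation = 1668.6 - 1676
Deviation = -7.4 mm

-7.4


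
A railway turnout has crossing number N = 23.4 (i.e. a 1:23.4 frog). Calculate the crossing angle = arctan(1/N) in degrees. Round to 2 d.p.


1/N = 1/23.4 = 0.042735
angle = arctan(0.042735) = 0.042709 rad
angle = 0.042709 * 180/pi = 2.45 degrees

2.45


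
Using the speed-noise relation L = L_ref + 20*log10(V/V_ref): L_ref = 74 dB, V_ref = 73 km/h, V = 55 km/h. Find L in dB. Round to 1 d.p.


V/V_ref = 55 / 73 = 0.753425
log10(0.753425) = -0.12296
20 * -0.12296 = -2.4592
L = 74 + -2.4592 = 71.5 dB

71.5


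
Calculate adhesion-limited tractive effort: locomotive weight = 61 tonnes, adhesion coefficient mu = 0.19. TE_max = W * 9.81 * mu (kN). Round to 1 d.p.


TE_max = W * g * mu
TE_max = 61 * 9.81 * 0.19
TE_max = 598.41 * 0.19
TE_max = 113.7 kN

113.7


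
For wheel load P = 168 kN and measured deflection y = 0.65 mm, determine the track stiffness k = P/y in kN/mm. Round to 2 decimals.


Track stiffness k = P / y
k = 168 / 0.65
k = 258.46 kN/mm

258.46


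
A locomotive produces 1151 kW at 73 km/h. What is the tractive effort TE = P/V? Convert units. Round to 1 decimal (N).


Convert: P = 1151 kW = 1151000 W
V = 73 / 3.6 = 20.2778 m/s
TE = 1151000 / 20.2778
TE = 56761.6 N

56761.6


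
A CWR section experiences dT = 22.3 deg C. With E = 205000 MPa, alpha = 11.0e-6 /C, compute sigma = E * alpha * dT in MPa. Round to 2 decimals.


sigma = E * alpha * dT
sigma = 205000 * 11.0e-6 * 22.3
sigma = 2.255 * 22.3
sigma = 50.29 MPa

50.29


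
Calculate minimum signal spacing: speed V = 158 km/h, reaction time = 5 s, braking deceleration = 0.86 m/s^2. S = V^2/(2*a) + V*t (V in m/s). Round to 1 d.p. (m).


V = 158 / 3.6 = 43.8889 m/s
Braking distance = 43.8889^2 / (2*0.86) = 1119.9038 m
Sighting distance = 43.8889 * 5 = 219.4444 m
S = 1119.9038 + 219.4444 = 1339.3 m

1339.3


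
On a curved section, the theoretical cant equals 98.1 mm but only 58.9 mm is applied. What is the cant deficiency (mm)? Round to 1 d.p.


Cant deficiency = equilibrium cant - actual cant
CD = 98.1 - 58.9
CD = 39.2 mm

39.2


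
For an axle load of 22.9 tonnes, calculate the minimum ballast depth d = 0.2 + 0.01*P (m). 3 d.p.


d = 0.2 + 0.01 * 22.9
d = 0.2 + 0.229
d = 0.429 m

0.429


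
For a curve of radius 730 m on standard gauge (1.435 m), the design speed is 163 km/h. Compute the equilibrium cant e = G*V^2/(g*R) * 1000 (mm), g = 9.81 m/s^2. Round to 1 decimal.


Convert speed: V = 163 / 3.6 = 45.2778 m/s
Apply formula: e = 1.435 * 45.2778^2 / (9.81 * 730)
e = 1.435 * 2050.0772 / 7161.3
e = 0.4108 m = 410.8 mm

410.8


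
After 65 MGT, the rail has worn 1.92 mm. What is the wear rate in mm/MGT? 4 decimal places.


Wear rate = total wear / cumulative tonnage
Rate = 1.92 / 65
Rate = 0.0295 mm/MGT

0.0295


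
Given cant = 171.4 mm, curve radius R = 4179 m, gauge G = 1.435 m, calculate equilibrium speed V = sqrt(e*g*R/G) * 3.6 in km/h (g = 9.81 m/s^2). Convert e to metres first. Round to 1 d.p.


Convert cant: e = 171.4 mm = 0.1714 m
V_ms = sqrt(0.1714 * 9.81 * 4179 / 1.435)
V_ms = sqrt(4896.663893) = 69.9762 m/s
V = 69.9762 * 3.6 = 251.9 km/h

251.9


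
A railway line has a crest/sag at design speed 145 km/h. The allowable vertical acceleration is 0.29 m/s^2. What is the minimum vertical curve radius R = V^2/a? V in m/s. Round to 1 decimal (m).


Convert speed: V = 145 / 3.6 = 40.2778 m/s
V^2 = 1622.2994 m^2/s^2
R_v = 1622.2994 / 0.29
R_v = 5594.1 m

5594.1


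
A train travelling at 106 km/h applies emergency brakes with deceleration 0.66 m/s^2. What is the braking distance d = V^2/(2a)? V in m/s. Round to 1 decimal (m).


Convert speed: V = 106 / 3.6 = 29.4444 m/s
V^2 = 866.9753
d = 866.9753 / (2 * 0.66)
d = 866.9753 / 1.32
d = 656.8 m

656.8


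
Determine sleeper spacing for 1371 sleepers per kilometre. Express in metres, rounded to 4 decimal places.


Spacing = 1000 m / number of sleepers
Spacing = 1000 / 1371
Spacing = 0.7294 m

0.7294


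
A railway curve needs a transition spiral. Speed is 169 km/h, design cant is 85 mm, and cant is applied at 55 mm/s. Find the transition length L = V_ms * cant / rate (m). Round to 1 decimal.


Convert speed: V = 169 / 3.6 = 46.9444 m/s
L = 46.9444 * 85 / 55
L = 3990.2778 / 55
L = 72.6 m

72.6


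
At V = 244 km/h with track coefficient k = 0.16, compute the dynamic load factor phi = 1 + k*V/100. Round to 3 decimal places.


phi = 1 + k * V / 100
phi = 1 + 0.16 * 244 / 100
phi = 1 + 0.3904
phi = 1.390

1.390


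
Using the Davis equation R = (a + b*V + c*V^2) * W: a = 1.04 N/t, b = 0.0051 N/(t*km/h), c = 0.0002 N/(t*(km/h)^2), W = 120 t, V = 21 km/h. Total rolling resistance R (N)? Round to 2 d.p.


b*V = 0.0051 * 21 = 0.1071
c*V^2 = 0.0002 * 441 = 0.0882
R_per_t = 1.04 + 0.1071 + 0.0882 = 1.2353 N/t
R_total = 1.2353 * 120 = 148.24 N

148.24


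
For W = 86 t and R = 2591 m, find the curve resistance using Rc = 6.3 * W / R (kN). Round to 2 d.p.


Rc = 6.3 * W / R
Rc = 6.3 * 86 / 2591
Rc = 541.8 / 2591
Rc = 0.21 kN

0.21


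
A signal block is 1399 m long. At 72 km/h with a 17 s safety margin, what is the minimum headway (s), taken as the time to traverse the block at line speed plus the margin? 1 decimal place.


V = 72 / 3.6 = 20.0 m/s
Block traversal time = 1399 / 20.0 = 69.95 s
Headway = 69.95 + 17
Headway = 87.0 s

87.0


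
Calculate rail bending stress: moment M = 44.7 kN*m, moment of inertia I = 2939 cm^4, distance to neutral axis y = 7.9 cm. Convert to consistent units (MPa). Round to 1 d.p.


Convert units:
M = 44.7 kN*m = 44700000 N*mm
y = 7.9 cm = 79 mm
I = 2939 cm^4 = 29390000 mm^4
sigma = 44700000 * 79 / 29390000
sigma = 120.2 MPa

120.2


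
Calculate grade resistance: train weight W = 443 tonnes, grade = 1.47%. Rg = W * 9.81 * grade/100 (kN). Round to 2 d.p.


Rg = W * 9.81 * grade / 100
Rg = 443 * 9.81 * 1.47 / 100
Rg = 4345.83 * 0.0147
Rg = 63.88 kN

63.88


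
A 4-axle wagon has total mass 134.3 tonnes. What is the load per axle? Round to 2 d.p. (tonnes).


Load per axle = total weight / number of axles
Load = 134.3 / 4
Load = 33.58 tonnes

33.58


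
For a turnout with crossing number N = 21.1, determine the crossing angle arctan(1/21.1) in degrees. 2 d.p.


1/N = 1/21.1 = 0.047393
angle = arctan(0.047393) = 0.047358 rad
angle = 0.047358 * 180/pi = 2.71 degrees

2.71


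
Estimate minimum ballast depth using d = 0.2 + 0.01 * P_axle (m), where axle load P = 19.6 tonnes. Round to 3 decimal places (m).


d = 0.2 + 0.01 * 19.6
d = 0.2 + 0.196
d = 0.396 m

0.396


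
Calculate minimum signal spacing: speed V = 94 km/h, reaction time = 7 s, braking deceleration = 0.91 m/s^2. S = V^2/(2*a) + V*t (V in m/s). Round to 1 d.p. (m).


V = 94 / 3.6 = 26.1111 m/s
Braking distance = 26.1111^2 / (2*0.91) = 374.61 m
Sighting distance = 26.1111 * 7 = 182.7778 m
S = 374.61 + 182.7778 = 557.4 m

557.4


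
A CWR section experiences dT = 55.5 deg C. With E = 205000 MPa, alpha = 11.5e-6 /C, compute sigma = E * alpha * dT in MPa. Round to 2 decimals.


sigma = E * alpha * dT
sigma = 205000 * 11.5e-6 * 55.5
sigma = 2.3575 * 55.5
sigma = 130.84 MPa

130.84


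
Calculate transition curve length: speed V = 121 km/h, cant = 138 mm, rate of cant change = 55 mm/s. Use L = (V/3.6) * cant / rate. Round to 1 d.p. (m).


Convert speed: V = 121 / 3.6 = 33.6111 m/s
L = 33.6111 * 138 / 55
L = 4638.3333 / 55
L = 84.3 m

84.3


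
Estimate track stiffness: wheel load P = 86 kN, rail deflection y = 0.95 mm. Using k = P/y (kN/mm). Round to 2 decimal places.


Track stiffness k = P / y
k = 86 / 0.95
k = 90.53 kN/mm

90.53


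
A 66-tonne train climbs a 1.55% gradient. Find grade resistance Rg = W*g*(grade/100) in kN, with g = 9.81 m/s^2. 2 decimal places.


Rg = W * 9.81 * grade / 100
Rg = 66 * 9.81 * 1.55 / 100
Rg = 647.46 * 0.0155
Rg = 10.04 kN

10.04


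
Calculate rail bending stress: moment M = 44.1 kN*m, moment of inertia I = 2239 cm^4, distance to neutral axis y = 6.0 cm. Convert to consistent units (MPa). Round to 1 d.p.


Convert units:
M = 44.1 kN*m = 44100000 N*mm
y = 6.0 cm = 60 mm
I = 2239 cm^4 = 22390000 mm^4
sigma = 44100000 * 60 / 22390000
sigma = 118.2 MPa

118.2


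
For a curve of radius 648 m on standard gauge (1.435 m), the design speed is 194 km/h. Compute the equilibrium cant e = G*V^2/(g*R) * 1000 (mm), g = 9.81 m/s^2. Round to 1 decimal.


Convert speed: V = 194 / 3.6 = 53.8889 m/s
Apply formula: e = 1.435 * 53.8889^2 / (9.81 * 648)
e = 1.435 * 2904.0123 / 6356.88
e = 0.655551 m = 655.6 mm

655.6


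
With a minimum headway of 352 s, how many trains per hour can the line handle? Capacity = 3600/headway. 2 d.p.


Capacity = 3600 / headway
Capacity = 3600 / 352
Capacity = 10.23 trains/hour

10.23


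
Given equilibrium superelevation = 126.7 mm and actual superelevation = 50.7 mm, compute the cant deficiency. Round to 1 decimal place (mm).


Cant deficiency = equilibrium cant - actual cant
CD = 126.7 - 50.7
CD = 76.0 mm

76.0


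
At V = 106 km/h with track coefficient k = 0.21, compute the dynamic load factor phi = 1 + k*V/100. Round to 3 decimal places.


phi = 1 + k * V / 100
phi = 1 + 0.21 * 106 / 100
phi = 1 + 0.2226
phi = 1.223

1.223


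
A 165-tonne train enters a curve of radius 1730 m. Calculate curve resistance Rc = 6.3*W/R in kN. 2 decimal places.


Rc = 6.3 * W / R
Rc = 6.3 * 165 / 1730
Rc = 1039.5 / 1730
Rc = 0.60 kN

0.60


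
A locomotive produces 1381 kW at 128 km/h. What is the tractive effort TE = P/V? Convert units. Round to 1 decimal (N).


Convert: P = 1381 kW = 1381000 W
V = 128 / 3.6 = 35.5556 m/s
TE = 1381000 / 35.5556
TE = 38840.6 N

38840.6


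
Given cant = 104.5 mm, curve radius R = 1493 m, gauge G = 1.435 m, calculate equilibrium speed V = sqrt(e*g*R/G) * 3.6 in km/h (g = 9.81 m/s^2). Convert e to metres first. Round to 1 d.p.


Convert cant: e = 104.5 mm = 0.1045 m
V_ms = sqrt(0.1045 * 9.81 * 1493 / 1.435)
V_ms = sqrt(1066.579432) = 32.6585 m/s
V = 32.6585 * 3.6 = 117.6 km/h

117.6


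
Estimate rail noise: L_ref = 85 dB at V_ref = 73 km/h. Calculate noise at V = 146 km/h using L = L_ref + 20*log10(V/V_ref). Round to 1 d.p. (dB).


V/V_ref = 146 / 73 = 2.0
log10(2.0) = 0.30103
20 * 0.30103 = 6.0206
L = 85 + 6.0206 = 91.0 dB

91.0


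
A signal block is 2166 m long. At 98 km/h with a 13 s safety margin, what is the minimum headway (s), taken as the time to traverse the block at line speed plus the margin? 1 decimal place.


V = 98 / 3.6 = 27.2222 m/s
Block traversal time = 2166 / 27.2222 = 79.5673 s
Headway = 79.5673 + 13
Headway = 92.6 s

92.6


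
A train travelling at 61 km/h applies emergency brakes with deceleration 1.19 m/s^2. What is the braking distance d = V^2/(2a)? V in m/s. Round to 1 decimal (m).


Convert speed: V = 61 / 3.6 = 16.9444 m/s
V^2 = 287.1142
d = 287.1142 / (2 * 1.19)
d = 287.1142 / 2.38
d = 120.6 m

120.6


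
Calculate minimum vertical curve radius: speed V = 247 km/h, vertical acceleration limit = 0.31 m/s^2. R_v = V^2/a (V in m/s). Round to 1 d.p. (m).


Convert speed: V = 247 / 3.6 = 68.6111 m/s
V^2 = 4707.4846 m^2/s^2
R_v = 4707.4846 / 0.31
R_v = 15185.4 m

15185.4


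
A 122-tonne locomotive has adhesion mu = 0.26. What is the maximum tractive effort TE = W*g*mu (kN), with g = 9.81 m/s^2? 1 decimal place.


TE_max = W * g * mu
TE_max = 122 * 9.81 * 0.26
TE_max = 1196.82 * 0.26
TE_max = 311.2 kN

311.2


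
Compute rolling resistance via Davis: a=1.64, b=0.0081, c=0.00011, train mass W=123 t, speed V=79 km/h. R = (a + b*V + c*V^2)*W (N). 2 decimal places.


b*V = 0.0081 * 79 = 0.6399
c*V^2 = 0.00011 * 6241 = 0.68651
R_per_t = 1.64 + 0.6399 + 0.68651 = 2.96641 N/t
R_total = 2.96641 * 123 = 364.87 N

364.87


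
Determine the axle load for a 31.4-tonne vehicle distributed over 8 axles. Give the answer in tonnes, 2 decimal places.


Load per axle = total weight / number of axles
Load = 31.4 / 8
Load = 3.93 tonnes

3.93


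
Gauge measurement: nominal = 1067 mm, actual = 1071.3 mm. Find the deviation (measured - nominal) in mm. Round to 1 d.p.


Deviation = measured - nominal
Deviation = 1071.3 - 1067
Deviation = 4.3 mm

4.3


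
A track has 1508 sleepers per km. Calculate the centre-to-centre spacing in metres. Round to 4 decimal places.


Spacing = 1000 m / number of sleepers
Spacing = 1000 / 1508
Spacing = 0.6631 m

0.6631


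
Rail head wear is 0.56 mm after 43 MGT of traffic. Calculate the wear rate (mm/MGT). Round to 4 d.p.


Wear rate = total wear / cumulative tonnage
Rate = 0.56 / 43
Rate = 0.0130 mm/MGT

0.0130


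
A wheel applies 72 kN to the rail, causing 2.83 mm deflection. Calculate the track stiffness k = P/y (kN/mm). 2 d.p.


Track stiffness k = P / y
k = 72 / 2.83
k = 25.44 kN/mm

25.44


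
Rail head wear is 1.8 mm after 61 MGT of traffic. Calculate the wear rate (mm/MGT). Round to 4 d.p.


Wear rate = total wear / cumulative tonnage
Rate = 1.8 / 61
Rate = 0.0295 mm/MGT

0.0295


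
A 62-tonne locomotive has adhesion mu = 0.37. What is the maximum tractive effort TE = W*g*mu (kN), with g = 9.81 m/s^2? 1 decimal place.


TE_max = W * g * mu
TE_max = 62 * 9.81 * 0.37
TE_max = 608.22 * 0.37
TE_max = 225.0 kN

225.0


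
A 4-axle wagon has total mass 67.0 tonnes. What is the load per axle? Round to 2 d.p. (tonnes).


Load per axle = total weight / number of axles
Load = 67.0 / 4
Load = 16.75 tonnes

16.75


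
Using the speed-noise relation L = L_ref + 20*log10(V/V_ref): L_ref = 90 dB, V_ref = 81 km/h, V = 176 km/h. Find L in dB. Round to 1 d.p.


V/V_ref = 176 / 81 = 2.17284
log10(2.17284) = 0.337028
20 * 0.337028 = 6.7406
L = 90 + 6.7406 = 96.7 dB

96.7


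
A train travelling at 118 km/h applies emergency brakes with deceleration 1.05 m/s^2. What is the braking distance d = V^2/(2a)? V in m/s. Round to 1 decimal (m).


Convert speed: V = 118 / 3.6 = 32.7778 m/s
V^2 = 1074.3827
d = 1074.3827 / (2 * 1.05)
d = 1074.3827 / 2.1
d = 511.6 m

511.6


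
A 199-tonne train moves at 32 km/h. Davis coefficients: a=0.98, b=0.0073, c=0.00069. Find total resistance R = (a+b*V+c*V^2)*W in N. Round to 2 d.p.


b*V = 0.0073 * 32 = 0.2336
c*V^2 = 0.00069 * 1024 = 0.70656
R_per_t = 0.98 + 0.2336 + 0.70656 = 1.92016 N/t
R_total = 1.92016 * 199 = 382.11 N

382.11


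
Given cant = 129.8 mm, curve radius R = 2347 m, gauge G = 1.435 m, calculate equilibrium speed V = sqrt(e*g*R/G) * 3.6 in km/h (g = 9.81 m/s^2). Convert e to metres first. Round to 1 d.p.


Convert cant: e = 129.8 mm = 0.1298 m
V_ms = sqrt(0.1298 * 9.81 * 2347 / 1.435)
V_ms = sqrt(2082.595321) = 45.6355 m/s
V = 45.6355 * 3.6 = 164.3 km/h

164.3


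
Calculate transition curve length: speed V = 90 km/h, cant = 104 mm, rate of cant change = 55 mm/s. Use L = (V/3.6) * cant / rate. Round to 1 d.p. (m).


Convert speed: V = 90 / 3.6 = 25.0 m/s
L = 25.0 * 104 / 55
L = 2600.0 / 55
L = 47.3 m

47.3


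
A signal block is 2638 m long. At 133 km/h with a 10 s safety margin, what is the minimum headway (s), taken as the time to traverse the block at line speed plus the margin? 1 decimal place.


V = 133 / 3.6 = 36.9444 m/s
Block traversal time = 2638 / 36.9444 = 71.4045 s
Headway = 71.4045 + 10
Headway = 81.4 s

81.4


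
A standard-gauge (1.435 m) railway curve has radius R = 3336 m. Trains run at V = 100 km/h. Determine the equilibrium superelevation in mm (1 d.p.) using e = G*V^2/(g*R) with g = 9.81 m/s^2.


Convert speed: V = 100 / 3.6 = 27.7778 m/s
Apply formula: e = 1.435 * 27.7778^2 / (9.81 * 3336)
e = 1.435 * 771.6049 / 32726.16
e = 0.033834 m = 33.8 mm

33.8


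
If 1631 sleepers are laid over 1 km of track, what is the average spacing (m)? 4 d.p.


Spacing = 1000 m / number of sleepers
Spacing = 1000 / 1631
Spacing = 0.6131 m

0.6131


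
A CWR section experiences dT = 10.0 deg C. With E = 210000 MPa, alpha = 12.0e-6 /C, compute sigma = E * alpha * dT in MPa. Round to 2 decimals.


sigma = E * alpha * dT
sigma = 210000 * 12.0e-6 * 10.0
sigma = 2.52 * 10.0
sigma = 25.20 MPa

25.20


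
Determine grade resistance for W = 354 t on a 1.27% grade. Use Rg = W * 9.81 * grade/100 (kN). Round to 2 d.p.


Rg = W * 9.81 * grade / 100
Rg = 354 * 9.81 * 1.27 / 100
Rg = 3472.74 * 0.0127
Rg = 44.10 kN

44.10


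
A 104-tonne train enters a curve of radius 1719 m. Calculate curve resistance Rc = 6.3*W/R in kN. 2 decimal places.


Rc = 6.3 * W / R
Rc = 6.3 * 104 / 1719
Rc = 655.2 / 1719
Rc = 0.38 kN

0.38


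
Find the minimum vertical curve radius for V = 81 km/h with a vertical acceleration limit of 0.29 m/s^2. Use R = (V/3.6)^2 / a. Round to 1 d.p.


Convert speed: V = 81 / 3.6 = 22.5 m/s
V^2 = 506.25 m^2/s^2
R_v = 506.25 / 0.29
R_v = 1745.7 m

1745.7


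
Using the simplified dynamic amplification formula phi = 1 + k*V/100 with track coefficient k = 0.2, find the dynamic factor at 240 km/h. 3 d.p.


phi = 1 + k * V / 100
phi = 1 + 0.2 * 240 / 100
phi = 1 + 0.48
phi = 1.480

1.480


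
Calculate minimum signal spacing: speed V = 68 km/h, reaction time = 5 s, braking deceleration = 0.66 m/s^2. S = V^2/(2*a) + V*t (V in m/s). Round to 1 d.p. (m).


V = 68 / 3.6 = 18.8889 m/s
Braking distance = 18.8889^2 / (2*0.66) = 270.2955 m
Sighting distance = 18.8889 * 5 = 94.4444 m
S = 270.2955 + 94.4444 = 364.7 m

364.7


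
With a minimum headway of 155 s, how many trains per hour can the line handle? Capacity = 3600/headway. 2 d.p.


Capacity = 3600 / headway
Capacity = 3600 / 155
Capacity = 23.23 trains/hour

23.23


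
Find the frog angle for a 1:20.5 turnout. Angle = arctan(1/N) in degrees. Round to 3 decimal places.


1/N = 1/20.5 = 0.04878
angle = arctan(0.04878) = 0.048742 rad
angle = 0.048742 * 180/pi = 2.793 degrees

2.793


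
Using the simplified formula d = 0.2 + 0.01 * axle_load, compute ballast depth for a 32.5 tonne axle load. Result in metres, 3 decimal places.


d = 0.2 + 0.01 * 32.5
d = 0.2 + 0.325
d = 0.525 m

0.525


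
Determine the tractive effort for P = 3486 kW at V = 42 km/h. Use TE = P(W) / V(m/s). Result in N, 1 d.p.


Convert: P = 3486 kW = 3486000 W
V = 42 / 3.6 = 11.6667 m/s
TE = 3486000 / 11.6667
TE = 298800.0 N

298800.0


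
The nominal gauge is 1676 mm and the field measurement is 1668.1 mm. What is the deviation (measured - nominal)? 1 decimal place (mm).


Deviation = measured - nominal
Deviation = 1668.1 - 1676
Deviation = -7.9 mm

-7.9


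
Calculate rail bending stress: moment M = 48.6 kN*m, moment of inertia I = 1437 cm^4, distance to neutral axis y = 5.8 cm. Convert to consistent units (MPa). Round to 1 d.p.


Convert units:
M = 48.6 kN*m = 48600000 N*mm
y = 5.8 cm = 58 mm
I = 1437 cm^4 = 14370000 mm^4
sigma = 48600000 * 58 / 14370000
sigma = 196.2 MPa

196.2


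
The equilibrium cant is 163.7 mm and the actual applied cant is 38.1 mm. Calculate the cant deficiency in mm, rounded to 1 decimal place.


Cant deficiency = equilibrium cant - actual cant
CD = 163.7 - 38.1
CD = 125.6 mm

125.6


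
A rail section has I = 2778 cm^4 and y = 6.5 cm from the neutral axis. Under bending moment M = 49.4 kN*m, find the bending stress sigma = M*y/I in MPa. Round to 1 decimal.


Convert units:
M = 49.4 kN*m = 49400000 N*mm
y = 6.5 cm = 65 mm
I = 2778 cm^4 = 27780000 mm^4
sigma = 49400000 * 65 / 27780000
sigma = 115.6 MPa

115.6


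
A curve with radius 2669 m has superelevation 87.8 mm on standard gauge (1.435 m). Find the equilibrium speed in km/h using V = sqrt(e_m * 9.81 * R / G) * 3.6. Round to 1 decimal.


Convert cant: e = 87.8 mm = 0.0878 m
V_ms = sqrt(0.0878 * 9.81 * 2669 / 1.435)
V_ms = sqrt(1601.991458) = 40.0249 m/s
V = 40.0249 * 3.6 = 144.1 km/h

144.1


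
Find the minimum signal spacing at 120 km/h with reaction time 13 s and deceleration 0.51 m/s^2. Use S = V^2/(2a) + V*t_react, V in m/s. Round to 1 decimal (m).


V = 120 / 3.6 = 33.3333 m/s
Braking distance = 33.3333^2 / (2*0.51) = 1089.3246 m
Sighting distance = 33.3333 * 13 = 433.3333 m
S = 1089.3246 + 433.3333 = 1522.7 m

1522.7


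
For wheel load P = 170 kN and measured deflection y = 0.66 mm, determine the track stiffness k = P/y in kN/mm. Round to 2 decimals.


Track stiffness k = P / y
k = 170 / 0.66
k = 257.58 kN/mm

257.58


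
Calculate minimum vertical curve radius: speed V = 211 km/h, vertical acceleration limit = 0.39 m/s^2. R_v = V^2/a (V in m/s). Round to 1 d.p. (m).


Convert speed: V = 211 / 3.6 = 58.6111 m/s
V^2 = 3435.2623 m^2/s^2
R_v = 3435.2623 / 0.39
R_v = 8808.4 m

8808.4


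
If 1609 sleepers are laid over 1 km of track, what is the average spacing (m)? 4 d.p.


Spacing = 1000 m / number of sleepers
Spacing = 1000 / 1609
Spacing = 0.6215 m

0.6215


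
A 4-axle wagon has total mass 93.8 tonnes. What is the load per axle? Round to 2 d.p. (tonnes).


Load per axle = total weight / number of axles
Load = 93.8 / 4
Load = 23.45 tonnes

23.45


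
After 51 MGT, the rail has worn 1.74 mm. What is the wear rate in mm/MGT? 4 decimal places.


Wear rate = total wear / cumulative tonnage
Rate = 1.74 / 51
Rate = 0.0341 mm/MGT

0.0341


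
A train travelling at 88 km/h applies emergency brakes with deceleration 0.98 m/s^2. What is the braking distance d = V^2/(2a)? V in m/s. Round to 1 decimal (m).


Convert speed: V = 88 / 3.6 = 24.4444 m/s
V^2 = 597.5309
d = 597.5309 / (2 * 0.98)
d = 597.5309 / 1.96
d = 304.9 m

304.9


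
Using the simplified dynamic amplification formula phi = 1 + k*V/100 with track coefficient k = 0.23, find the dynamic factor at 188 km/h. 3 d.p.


phi = 1 + k * V / 100
phi = 1 + 0.23 * 188 / 100
phi = 1 + 0.4324
phi = 1.432

1.432


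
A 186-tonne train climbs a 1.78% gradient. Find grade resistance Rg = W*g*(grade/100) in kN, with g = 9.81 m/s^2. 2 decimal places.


Rg = W * 9.81 * grade / 100
Rg = 186 * 9.81 * 1.78 / 100
Rg = 1824.66 * 0.0178
Rg = 32.48 kN

32.48


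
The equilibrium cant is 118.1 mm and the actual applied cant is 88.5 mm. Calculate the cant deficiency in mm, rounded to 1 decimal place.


Cant deficiency = equilibrium cant - actual cant
CD = 118.1 - 88.5
CD = 29.6 mm

29.6


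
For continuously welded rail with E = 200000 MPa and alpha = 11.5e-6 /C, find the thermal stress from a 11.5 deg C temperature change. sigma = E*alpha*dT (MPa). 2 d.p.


sigma = E * alpha * dT
sigma = 200000 * 11.5e-6 * 11.5
sigma = 2.3 * 11.5
sigma = 26.45 MPa

26.45


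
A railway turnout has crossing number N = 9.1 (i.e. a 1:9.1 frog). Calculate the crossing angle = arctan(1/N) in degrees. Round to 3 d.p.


1/N = 1/9.1 = 0.10989
angle = arctan(0.10989) = 0.109451 rad
angle = 0.109451 * 180/pi = 6.271 degrees

6.271


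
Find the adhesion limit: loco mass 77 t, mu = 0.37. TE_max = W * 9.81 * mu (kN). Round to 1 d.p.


TE_max = W * g * mu
TE_max = 77 * 9.81 * 0.37
TE_max = 755.37 * 0.37
TE_max = 279.5 kN

279.5


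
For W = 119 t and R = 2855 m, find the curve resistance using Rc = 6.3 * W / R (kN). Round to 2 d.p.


Rc = 6.3 * W / R
Rc = 6.3 * 119 / 2855
Rc = 749.7 / 2855
Rc = 0.26 kN

0.26


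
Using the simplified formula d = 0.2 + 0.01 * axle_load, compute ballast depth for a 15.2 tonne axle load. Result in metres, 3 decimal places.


d = 0.2 + 0.01 * 15.2
d = 0.2 + 0.152
d = 0.352 m

0.352


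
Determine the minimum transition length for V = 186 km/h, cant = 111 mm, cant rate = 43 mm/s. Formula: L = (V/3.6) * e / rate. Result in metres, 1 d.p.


Convert speed: V = 186 / 3.6 = 51.6667 m/s
L = 51.6667 * 111 / 43
L = 5735.0 / 43
L = 133.4 m

133.4


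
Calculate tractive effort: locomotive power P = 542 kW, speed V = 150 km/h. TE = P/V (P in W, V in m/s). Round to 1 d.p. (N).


Convert: P = 542 kW = 542000 W
V = 150 / 3.6 = 41.6667 m/s
TE = 542000 / 41.6667
TE = 13008.0 N

13008.0


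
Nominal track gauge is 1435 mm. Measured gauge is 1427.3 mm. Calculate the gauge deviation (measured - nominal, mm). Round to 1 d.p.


Deviation = measured - nominal
Deviation = 1427.3 - 1435
Deviation = -7.7 mm

-7.7


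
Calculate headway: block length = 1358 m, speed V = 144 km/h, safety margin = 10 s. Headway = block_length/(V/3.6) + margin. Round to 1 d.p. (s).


V = 144 / 3.6 = 40.0 m/s
Block traversal time = 1358 / 40.0 = 33.95 s
Headway = 33.95 + 10
Headway = 44.0 s

44.0


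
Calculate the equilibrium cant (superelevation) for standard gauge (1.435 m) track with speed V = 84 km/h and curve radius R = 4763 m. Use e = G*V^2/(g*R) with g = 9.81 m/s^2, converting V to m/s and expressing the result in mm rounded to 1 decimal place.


Convert speed: V = 84 / 3.6 = 23.3333 m/s
Apply formula: e = 1.435 * 23.3333^2 / (9.81 * 4763)
e = 1.435 * 544.4444 / 46725.03
e = 0.016721 m = 16.7 mm

16.7


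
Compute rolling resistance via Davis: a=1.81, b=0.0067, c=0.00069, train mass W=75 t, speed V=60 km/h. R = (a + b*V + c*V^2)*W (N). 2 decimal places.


b*V = 0.0067 * 60 = 0.402
c*V^2 = 0.00069 * 3600 = 2.484
R_per_t = 1.81 + 0.402 + 2.484 = 4.696 N/t
R_total = 4.696 * 75 = 352.20 N

352.20


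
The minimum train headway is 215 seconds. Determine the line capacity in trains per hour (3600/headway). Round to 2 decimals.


Capacity = 3600 / headway
Capacity = 3600 / 215
Capacity = 16.74 trains/hour

16.74


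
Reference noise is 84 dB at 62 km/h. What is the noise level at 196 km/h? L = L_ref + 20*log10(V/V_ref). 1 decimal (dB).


V/V_ref = 196 / 62 = 3.16129
log10(3.16129) = 0.499864
20 * 0.499864 = 9.9973
L = 84 + 9.9973 = 94.0 dB

94.0


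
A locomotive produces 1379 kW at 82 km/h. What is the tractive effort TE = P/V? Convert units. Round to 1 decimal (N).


Convert: P = 1379 kW = 1379000 W
V = 82 / 3.6 = 22.7778 m/s
TE = 1379000 / 22.7778
TE = 60541.5 N

60541.5


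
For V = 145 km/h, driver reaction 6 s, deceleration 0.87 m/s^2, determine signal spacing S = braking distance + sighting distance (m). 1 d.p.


V = 145 / 3.6 = 40.2778 m/s
Braking distance = 40.2778^2 / (2*0.87) = 932.356 m
Sighting distance = 40.2778 * 6 = 241.6667 m
S = 932.356 + 241.6667 = 1174.0 m

1174.0


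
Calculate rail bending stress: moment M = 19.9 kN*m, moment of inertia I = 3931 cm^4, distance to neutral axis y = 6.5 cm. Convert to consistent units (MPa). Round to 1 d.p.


Convert units:
M = 19.9 kN*m = 19900000 N*mm
y = 6.5 cm = 65 mm
I = 3931 cm^4 = 39310000 mm^4
sigma = 19900000 * 65 / 39310000
sigma = 32.9 MPa

32.9


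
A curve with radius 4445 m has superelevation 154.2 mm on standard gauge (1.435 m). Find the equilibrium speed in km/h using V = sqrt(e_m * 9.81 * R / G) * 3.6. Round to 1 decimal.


Convert cant: e = 154.2 mm = 0.1542 m
V_ms = sqrt(0.1542 * 9.81 * 4445 / 1.435)
V_ms = sqrt(4685.686683) = 68.4521 m/s
V = 68.4521 * 3.6 = 246.4 km/h

246.4


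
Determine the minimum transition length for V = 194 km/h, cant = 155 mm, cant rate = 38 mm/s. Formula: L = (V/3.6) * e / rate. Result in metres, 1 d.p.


Convert speed: V = 194 / 3.6 = 53.8889 m/s
L = 53.8889 * 155 / 38
L = 8352.7778 / 38
L = 219.8 m

219.8


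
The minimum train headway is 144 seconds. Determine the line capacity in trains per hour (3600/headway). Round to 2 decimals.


Capacity = 3600 / headway
Capacity = 3600 / 144
Capacity = 25.00 trains/hour

25.00


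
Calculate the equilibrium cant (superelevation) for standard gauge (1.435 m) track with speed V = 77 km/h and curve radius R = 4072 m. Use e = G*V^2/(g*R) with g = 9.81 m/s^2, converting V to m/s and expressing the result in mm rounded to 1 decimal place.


Convert speed: V = 77 / 3.6 = 21.3889 m/s
Apply formula: e = 1.435 * 21.3889^2 / (9.81 * 4072)
e = 1.435 * 457.4846 / 39946.32
e = 0.016434 m = 16.4 mm

16.4


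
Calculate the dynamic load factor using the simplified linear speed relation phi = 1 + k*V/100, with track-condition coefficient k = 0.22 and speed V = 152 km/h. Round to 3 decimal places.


phi = 1 + k * V / 100
phi = 1 + 0.22 * 152 / 100
phi = 1 + 0.3344
phi = 1.334

1.334


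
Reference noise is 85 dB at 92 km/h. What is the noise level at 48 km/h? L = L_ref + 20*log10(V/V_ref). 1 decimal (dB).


V/V_ref = 48 / 92 = 0.521739
log10(0.521739) = -0.282547
20 * -0.282547 = -5.6509
L = 85 + -5.6509 = 79.3 dB

79.3


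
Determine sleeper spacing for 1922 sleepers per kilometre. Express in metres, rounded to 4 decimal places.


Spacing = 1000 m / number of sleepers
Spacing = 1000 / 1922
Spacing = 0.5203 m

0.5203


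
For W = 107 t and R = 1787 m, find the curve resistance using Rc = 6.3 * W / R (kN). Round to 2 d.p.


Rc = 6.3 * W / R
Rc = 6.3 * 107 / 1787
Rc = 674.1 / 1787
Rc = 0.38 kN

0.38


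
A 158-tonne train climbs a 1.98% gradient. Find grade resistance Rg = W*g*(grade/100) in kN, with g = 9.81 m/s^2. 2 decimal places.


Rg = W * 9.81 * grade / 100
Rg = 158 * 9.81 * 1.98 / 100
Rg = 1549.98 * 0.0198
Rg = 30.69 kN

30.69


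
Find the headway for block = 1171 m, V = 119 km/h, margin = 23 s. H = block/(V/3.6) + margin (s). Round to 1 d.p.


V = 119 / 3.6 = 33.0556 m/s
Block traversal time = 1171 / 33.0556 = 35.4252 s
Headway = 35.4252 + 23
Headway = 58.4 s

58.4


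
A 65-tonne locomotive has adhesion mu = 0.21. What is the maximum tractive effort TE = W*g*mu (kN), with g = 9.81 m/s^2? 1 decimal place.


TE_max = W * g * mu
TE_max = 65 * 9.81 * 0.21
TE_max = 637.65 * 0.21
TE_max = 133.9 kN

133.9


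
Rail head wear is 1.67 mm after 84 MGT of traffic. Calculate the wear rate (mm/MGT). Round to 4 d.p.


Wear rate = total wear / cumulative tonnage
Rate = 1.67 / 84
Rate = 0.0199 mm/MGT

0.0199


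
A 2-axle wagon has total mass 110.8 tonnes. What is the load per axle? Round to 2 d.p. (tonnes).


Load per axle = total weight / number of axles
Load = 110.8 / 2
Load = 55.40 tonnes

55.40


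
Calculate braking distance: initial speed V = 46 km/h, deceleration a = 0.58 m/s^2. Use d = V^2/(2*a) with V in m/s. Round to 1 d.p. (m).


Convert speed: V = 46 / 3.6 = 12.7778 m/s
V^2 = 163.2716
d = 163.2716 / (2 * 0.58)
d = 163.2716 / 1.16
d = 140.8 m

140.8


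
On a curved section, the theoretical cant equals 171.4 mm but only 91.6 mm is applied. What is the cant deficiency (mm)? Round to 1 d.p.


Cant deficiency = equilibrium cant - actual cant
CD = 171.4 - 91.6
CD = 79.8 mm

79.8


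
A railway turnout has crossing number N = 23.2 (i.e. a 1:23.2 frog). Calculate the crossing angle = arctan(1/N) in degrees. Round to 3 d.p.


1/N = 1/23.2 = 0.043103
angle = arctan(0.043103) = 0.043077 rad
angle = 0.043077 * 180/pi = 2.468 degrees

2.468


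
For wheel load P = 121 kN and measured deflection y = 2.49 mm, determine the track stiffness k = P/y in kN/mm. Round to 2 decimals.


Track stiffness k = P / y
k = 121 / 2.49
k = 48.59 kN/mm

48.59


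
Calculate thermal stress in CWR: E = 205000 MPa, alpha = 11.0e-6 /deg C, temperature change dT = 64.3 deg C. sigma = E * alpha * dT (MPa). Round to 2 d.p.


sigma = E * alpha * dT
sigma = 205000 * 11.0e-6 * 64.3
sigma = 2.255 * 64.3
sigma = 145.00 MPa

145.00


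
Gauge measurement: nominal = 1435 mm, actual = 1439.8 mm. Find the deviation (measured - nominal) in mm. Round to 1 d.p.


Deviation = measured - nominal
Deviation = 1439.8 - 1435
Deviation = 4.8 mm

4.8


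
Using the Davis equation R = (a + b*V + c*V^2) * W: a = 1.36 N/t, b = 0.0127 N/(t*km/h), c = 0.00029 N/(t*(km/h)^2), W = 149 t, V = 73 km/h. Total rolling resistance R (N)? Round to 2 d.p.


b*V = 0.0127 * 73 = 0.9271
c*V^2 = 0.00029 * 5329 = 1.54541
R_per_t = 1.36 + 0.9271 + 1.54541 = 3.83251 N/t
R_total = 3.83251 * 149 = 571.04 N

571.04


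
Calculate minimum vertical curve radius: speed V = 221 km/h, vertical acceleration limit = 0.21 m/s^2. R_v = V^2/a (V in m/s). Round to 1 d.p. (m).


Convert speed: V = 221 / 3.6 = 61.3889 m/s
V^2 = 3768.5957 m^2/s^2
R_v = 3768.5957 / 0.21
R_v = 17945.7 m

17945.7


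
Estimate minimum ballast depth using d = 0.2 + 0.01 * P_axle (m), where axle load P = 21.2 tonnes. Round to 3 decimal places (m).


d = 0.2 + 0.01 * 21.2
d = 0.2 + 0.212
d = 0.412 m

0.412


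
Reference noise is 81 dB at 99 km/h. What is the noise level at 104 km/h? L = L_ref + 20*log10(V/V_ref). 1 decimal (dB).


V/V_ref = 104 / 99 = 1.050505
log10(1.050505) = 0.021398
20 * 0.021398 = 0.428
L = 81 + 0.428 = 81.4 dB

81.4


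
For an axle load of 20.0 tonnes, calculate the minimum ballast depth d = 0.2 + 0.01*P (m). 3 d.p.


d = 0.2 + 0.01 * 20.0
d = 0.2 + 0.2
d = 0.400 m

0.400


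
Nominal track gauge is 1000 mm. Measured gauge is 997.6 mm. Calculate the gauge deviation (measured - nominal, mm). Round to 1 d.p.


Deviation = measured - nominal
Deviation = 997.6 - 1000
Deviation = -2.4 mm

-2.4


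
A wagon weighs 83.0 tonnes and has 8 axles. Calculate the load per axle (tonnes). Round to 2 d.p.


Load per axle = total weight / number of axles
Load = 83.0 / 8
Load = 10.38 tonnes

10.38


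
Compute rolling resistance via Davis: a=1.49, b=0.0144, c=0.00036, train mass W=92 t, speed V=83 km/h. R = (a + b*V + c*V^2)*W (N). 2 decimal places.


b*V = 0.0144 * 83 = 1.1952
c*V^2 = 0.00036 * 6889 = 2.48004
R_per_t = 1.49 + 1.1952 + 2.48004 = 5.16524 N/t
R_total = 5.16524 * 92 = 475.20 N

475.20


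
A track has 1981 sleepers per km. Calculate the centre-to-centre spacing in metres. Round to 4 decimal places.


Spacing = 1000 m / number of sleepers
Spacing = 1000 / 1981
Spacing = 0.5048 m

0.5048


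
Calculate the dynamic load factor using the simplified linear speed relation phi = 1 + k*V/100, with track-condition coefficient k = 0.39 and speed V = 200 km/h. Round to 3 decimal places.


phi = 1 + k * V / 100
phi = 1 + 0.39 * 200 / 100
phi = 1 + 0.78
phi = 1.780

1.780


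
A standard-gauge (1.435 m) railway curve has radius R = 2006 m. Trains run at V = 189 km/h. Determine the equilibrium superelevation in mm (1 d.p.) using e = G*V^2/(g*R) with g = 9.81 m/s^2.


Convert speed: V = 189 / 3.6 = 52.5 m/s
Apply formula: e = 1.435 * 52.5^2 / (9.81 * 2006)
e = 1.435 * 2756.25 / 19678.86
e = 0.200988 m = 201.0 mm

201.0


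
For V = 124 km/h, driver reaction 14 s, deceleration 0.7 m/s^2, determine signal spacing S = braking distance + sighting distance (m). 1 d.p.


V = 124 / 3.6 = 34.4444 m/s
Braking distance = 34.4444^2 / (2*0.7) = 847.4427 m
Sighting distance = 34.4444 * 14 = 482.2222 m
S = 847.4427 + 482.2222 = 1329.7 m

1329.7
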